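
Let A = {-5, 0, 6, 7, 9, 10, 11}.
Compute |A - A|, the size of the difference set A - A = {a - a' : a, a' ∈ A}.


A - A = {a - a' : a, a' ∈ A}; |A| = 7.
Bounds: 2|A|-1 ≤ |A - A| ≤ |A|² - |A| + 1, i.e. 13 ≤ |A - A| ≤ 43.
Note: 0 ∈ A - A always (from a - a). The set is symmetric: if d ∈ A - A then -d ∈ A - A.
Enumerate nonzero differences d = a - a' with a > a' (then include -d):
Positive differences: {1, 2, 3, 4, 5, 6, 7, 9, 10, 11, 12, 14, 15, 16}
Full difference set: {0} ∪ (positive diffs) ∪ (negative diffs).
|A - A| = 1 + 2·14 = 29 (matches direct enumeration: 29).

|A - A| = 29


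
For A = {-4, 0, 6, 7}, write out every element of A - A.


A - A = {a - a' : a, a' ∈ A}.
Compute a - a' for each ordered pair (a, a'):
a = -4: -4--4=0, -4-0=-4, -4-6=-10, -4-7=-11
a = 0: 0--4=4, 0-0=0, 0-6=-6, 0-7=-7
a = 6: 6--4=10, 6-0=6, 6-6=0, 6-7=-1
a = 7: 7--4=11, 7-0=7, 7-6=1, 7-7=0
Collecting distinct values (and noting 0 appears from a-a):
A - A = {-11, -10, -7, -6, -4, -1, 0, 1, 4, 6, 7, 10, 11}
|A - A| = 13

A - A = {-11, -10, -7, -6, -4, -1, 0, 1, 4, 6, 7, 10, 11}


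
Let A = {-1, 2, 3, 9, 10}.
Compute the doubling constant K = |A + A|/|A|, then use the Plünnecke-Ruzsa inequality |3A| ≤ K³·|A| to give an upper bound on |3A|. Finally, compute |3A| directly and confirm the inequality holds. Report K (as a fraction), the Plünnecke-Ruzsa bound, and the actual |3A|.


|A| = 5.
Step 1: Compute A + A by enumerating all 25 pairs.
A + A = {-2, 1, 2, 4, 5, 6, 8, 9, 11, 12, 13, 18, 19, 20}, so |A + A| = 14.
Step 2: Doubling constant K = |A + A|/|A| = 14/5 = 14/5 ≈ 2.8000.
Step 3: Plünnecke-Ruzsa gives |3A| ≤ K³·|A| = (2.8000)³ · 5 ≈ 109.7600.
Step 4: Compute 3A = A + A + A directly by enumerating all triples (a,b,c) ∈ A³; |3A| = 28.
Step 5: Check 28 ≤ 109.7600? Yes ✓.

K = 14/5, Plünnecke-Ruzsa bound K³|A| ≈ 109.7600, |3A| = 28, inequality holds.


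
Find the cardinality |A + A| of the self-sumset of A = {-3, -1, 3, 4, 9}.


A + A = {a + a' : a, a' ∈ A}; |A| = 5.
General bounds: 2|A| - 1 ≤ |A + A| ≤ |A|(|A|+1)/2, i.e. 9 ≤ |A + A| ≤ 15.
Lower bound 2|A|-1 is attained iff A is an arithmetic progression.
Enumerate sums a + a' for a ≤ a' (symmetric, so this suffices):
a = -3: -3+-3=-6, -3+-1=-4, -3+3=0, -3+4=1, -3+9=6
a = -1: -1+-1=-2, -1+3=2, -1+4=3, -1+9=8
a = 3: 3+3=6, 3+4=7, 3+9=12
a = 4: 4+4=8, 4+9=13
a = 9: 9+9=18
Distinct sums: {-6, -4, -2, 0, 1, 2, 3, 6, 7, 8, 12, 13, 18}
|A + A| = 13

|A + A| = 13


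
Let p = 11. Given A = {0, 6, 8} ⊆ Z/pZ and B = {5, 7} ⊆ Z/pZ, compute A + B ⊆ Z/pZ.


Work in Z/11Z: reduce every sum a + b modulo 11.
Enumerate all 6 pairs:
a = 0: 0+5=5, 0+7=7
a = 6: 6+5=0, 6+7=2
a = 8: 8+5=2, 8+7=4
Distinct residues collected: {0, 2, 4, 5, 7}
|A + B| = 5 (out of 11 total residues).

A + B = {0, 2, 4, 5, 7}


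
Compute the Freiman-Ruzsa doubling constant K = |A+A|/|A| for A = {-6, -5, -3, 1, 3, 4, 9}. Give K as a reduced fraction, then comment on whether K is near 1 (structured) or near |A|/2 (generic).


|A| = 7.
Compute A + A by enumerating all 49 pairs.
A + A = {-12, -11, -10, -9, -8, -6, -5, -4, -3, -2, -1, 0, 1, 2, 3, 4, 5, 6, 7, 8, 10, 12, 13, 18}, so |A + A| = 24.
K = |A + A| / |A| = 24/7 (already in lowest terms) ≈ 3.4286.
Reference: AP of size 7 gives K = 13/7 ≈ 1.8571; a fully generic set of size 7 gives K ≈ 4.0000.

|A| = 7, |A + A| = 24, K = 24/7.


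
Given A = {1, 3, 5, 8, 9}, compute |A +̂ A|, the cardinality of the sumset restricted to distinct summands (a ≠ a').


Restricted sumset: A +̂ A = {a + a' : a ∈ A, a' ∈ A, a ≠ a'}.
Equivalently, take A + A and drop any sum 2a that is achievable ONLY as a + a for a ∈ A (i.e. sums representable only with equal summands).
Enumerate pairs (a, a') with a < a' (symmetric, so each unordered pair gives one sum; this covers all a ≠ a'):
  1 + 3 = 4
  1 + 5 = 6
  1 + 8 = 9
  1 + 9 = 10
  3 + 5 = 8
  3 + 8 = 11
  3 + 9 = 12
  5 + 8 = 13
  5 + 9 = 14
  8 + 9 = 17
Collected distinct sums: {4, 6, 8, 9, 10, 11, 12, 13, 14, 17}
|A +̂ A| = 10
(Reference bound: |A +̂ A| ≥ 2|A| - 3 for |A| ≥ 2, with |A| = 5 giving ≥ 7.)

|A +̂ A| = 10


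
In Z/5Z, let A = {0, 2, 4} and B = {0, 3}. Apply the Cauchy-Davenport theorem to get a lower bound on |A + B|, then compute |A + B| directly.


Cauchy-Davenport: |A + B| ≥ min(p, |A| + |B| - 1) for A, B nonempty in Z/pZ.
|A| = 3, |B| = 2, p = 5.
CD lower bound = min(5, 3 + 2 - 1) = min(5, 4) = 4.
Compute A + B mod 5 directly:
a = 0: 0+0=0, 0+3=3
a = 2: 2+0=2, 2+3=0
a = 4: 4+0=4, 4+3=2
A + B = {0, 2, 3, 4}, so |A + B| = 4.
Verify: 4 ≥ 4? Yes ✓.

CD lower bound = 4, actual |A + B| = 4.


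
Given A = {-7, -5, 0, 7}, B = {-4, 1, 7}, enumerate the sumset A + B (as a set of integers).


A + B = {a + b : a ∈ A, b ∈ B}.
Enumerate all |A|·|B| = 4·3 = 12 pairs (a, b) and collect distinct sums.
a = -7: -7+-4=-11, -7+1=-6, -7+7=0
a = -5: -5+-4=-9, -5+1=-4, -5+7=2
a = 0: 0+-4=-4, 0+1=1, 0+7=7
a = 7: 7+-4=3, 7+1=8, 7+7=14
Collecting distinct sums: A + B = {-11, -9, -6, -4, 0, 1, 2, 3, 7, 8, 14}
|A + B| = 11

A + B = {-11, -9, -6, -4, 0, 1, 2, 3, 7, 8, 14}


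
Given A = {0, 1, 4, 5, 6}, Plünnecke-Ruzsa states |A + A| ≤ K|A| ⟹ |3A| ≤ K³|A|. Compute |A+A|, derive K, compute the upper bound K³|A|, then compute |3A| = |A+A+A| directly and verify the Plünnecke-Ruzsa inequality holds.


|A| = 5.
Step 1: Compute A + A by enumerating all 25 pairs.
A + A = {0, 1, 2, 4, 5, 6, 7, 8, 9, 10, 11, 12}, so |A + A| = 12.
Step 2: Doubling constant K = |A + A|/|A| = 12/5 = 12/5 ≈ 2.4000.
Step 3: Plünnecke-Ruzsa gives |3A| ≤ K³·|A| = (2.4000)³ · 5 ≈ 69.1200.
Step 4: Compute 3A = A + A + A directly by enumerating all triples (a,b,c) ∈ A³; |3A| = 19.
Step 5: Check 19 ≤ 69.1200? Yes ✓.

K = 12/5, Plünnecke-Ruzsa bound K³|A| ≈ 69.1200, |3A| = 19, inequality holds.


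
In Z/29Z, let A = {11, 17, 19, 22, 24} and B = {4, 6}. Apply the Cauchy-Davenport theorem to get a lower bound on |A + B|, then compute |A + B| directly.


Cauchy-Davenport: |A + B| ≥ min(p, |A| + |B| - 1) for A, B nonempty in Z/pZ.
|A| = 5, |B| = 2, p = 29.
CD lower bound = min(29, 5 + 2 - 1) = min(29, 6) = 6.
Compute A + B mod 29 directly:
a = 11: 11+4=15, 11+6=17
a = 17: 17+4=21, 17+6=23
a = 19: 19+4=23, 19+6=25
a = 22: 22+4=26, 22+6=28
a = 24: 24+4=28, 24+6=1
A + B = {1, 15, 17, 21, 23, 25, 26, 28}, so |A + B| = 8.
Verify: 8 ≥ 6? Yes ✓.

CD lower bound = 6, actual |A + B| = 8.


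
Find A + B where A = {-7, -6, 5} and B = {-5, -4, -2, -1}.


A + B = {a + b : a ∈ A, b ∈ B}.
Enumerate all |A|·|B| = 3·4 = 12 pairs (a, b) and collect distinct sums.
a = -7: -7+-5=-12, -7+-4=-11, -7+-2=-9, -7+-1=-8
a = -6: -6+-5=-11, -6+-4=-10, -6+-2=-8, -6+-1=-7
a = 5: 5+-5=0, 5+-4=1, 5+-2=3, 5+-1=4
Collecting distinct sums: A + B = {-12, -11, -10, -9, -8, -7, 0, 1, 3, 4}
|A + B| = 10

A + B = {-12, -11, -10, -9, -8, -7, 0, 1, 3, 4}


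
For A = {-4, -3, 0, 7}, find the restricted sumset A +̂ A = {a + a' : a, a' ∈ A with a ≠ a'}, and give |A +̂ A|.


Restricted sumset: A +̂ A = {a + a' : a ∈ A, a' ∈ A, a ≠ a'}.
Equivalently, take A + A and drop any sum 2a that is achievable ONLY as a + a for a ∈ A (i.e. sums representable only with equal summands).
Enumerate pairs (a, a') with a < a' (symmetric, so each unordered pair gives one sum; this covers all a ≠ a'):
  -4 + -3 = -7
  -4 + 0 = -4
  -4 + 7 = 3
  -3 + 0 = -3
  -3 + 7 = 4
  0 + 7 = 7
Collected distinct sums: {-7, -4, -3, 3, 4, 7}
|A +̂ A| = 6
(Reference bound: |A +̂ A| ≥ 2|A| - 3 for |A| ≥ 2, with |A| = 4 giving ≥ 5.)

|A +̂ A| = 6


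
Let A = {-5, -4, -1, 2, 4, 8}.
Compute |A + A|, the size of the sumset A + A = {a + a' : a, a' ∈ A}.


A + A = {a + a' : a, a' ∈ A}; |A| = 6.
General bounds: 2|A| - 1 ≤ |A + A| ≤ |A|(|A|+1)/2, i.e. 11 ≤ |A + A| ≤ 21.
Lower bound 2|A|-1 is attained iff A is an arithmetic progression.
Enumerate sums a + a' for a ≤ a' (symmetric, so this suffices):
a = -5: -5+-5=-10, -5+-4=-9, -5+-1=-6, -5+2=-3, -5+4=-1, -5+8=3
a = -4: -4+-4=-8, -4+-1=-5, -4+2=-2, -4+4=0, -4+8=4
a = -1: -1+-1=-2, -1+2=1, -1+4=3, -1+8=7
a = 2: 2+2=4, 2+4=6, 2+8=10
a = 4: 4+4=8, 4+8=12
a = 8: 8+8=16
Distinct sums: {-10, -9, -8, -6, -5, -3, -2, -1, 0, 1, 3, 4, 6, 7, 8, 10, 12, 16}
|A + A| = 18

|A + A| = 18


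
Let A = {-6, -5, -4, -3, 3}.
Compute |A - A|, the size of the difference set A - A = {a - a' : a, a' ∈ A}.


A - A = {a - a' : a, a' ∈ A}; |A| = 5.
Bounds: 2|A|-1 ≤ |A - A| ≤ |A|² - |A| + 1, i.e. 9 ≤ |A - A| ≤ 21.
Note: 0 ∈ A - A always (from a - a). The set is symmetric: if d ∈ A - A then -d ∈ A - A.
Enumerate nonzero differences d = a - a' with a > a' (then include -d):
Positive differences: {1, 2, 3, 6, 7, 8, 9}
Full difference set: {0} ∪ (positive diffs) ∪ (negative diffs).
|A - A| = 1 + 2·7 = 15 (matches direct enumeration: 15).

|A - A| = 15


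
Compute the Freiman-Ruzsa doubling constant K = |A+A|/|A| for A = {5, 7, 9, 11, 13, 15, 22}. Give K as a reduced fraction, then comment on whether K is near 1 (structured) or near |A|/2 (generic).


|A| = 7.
Compute A + A by enumerating all 49 pairs.
A + A = {10, 12, 14, 16, 18, 20, 22, 24, 26, 27, 28, 29, 30, 31, 33, 35, 37, 44}, so |A + A| = 18.
K = |A + A| / |A| = 18/7 (already in lowest terms) ≈ 2.5714.
Reference: AP of size 7 gives K = 13/7 ≈ 1.8571; a fully generic set of size 7 gives K ≈ 4.0000.

|A| = 7, |A + A| = 18, K = 18/7.


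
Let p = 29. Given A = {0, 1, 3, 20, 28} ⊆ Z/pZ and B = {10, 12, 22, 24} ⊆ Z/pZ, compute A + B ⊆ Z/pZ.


Work in Z/29Z: reduce every sum a + b modulo 29.
Enumerate all 20 pairs:
a = 0: 0+10=10, 0+12=12, 0+22=22, 0+24=24
a = 1: 1+10=11, 1+12=13, 1+22=23, 1+24=25
a = 3: 3+10=13, 3+12=15, 3+22=25, 3+24=27
a = 20: 20+10=1, 20+12=3, 20+22=13, 20+24=15
a = 28: 28+10=9, 28+12=11, 28+22=21, 28+24=23
Distinct residues collected: {1, 3, 9, 10, 11, 12, 13, 15, 21, 22, 23, 24, 25, 27}
|A + B| = 14 (out of 29 total residues).

A + B = {1, 3, 9, 10, 11, 12, 13, 15, 21, 22, 23, 24, 25, 27}


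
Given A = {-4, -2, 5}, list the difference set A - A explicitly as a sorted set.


A - A = {a - a' : a, a' ∈ A}.
Compute a - a' for each ordered pair (a, a'):
a = -4: -4--4=0, -4--2=-2, -4-5=-9
a = -2: -2--4=2, -2--2=0, -2-5=-7
a = 5: 5--4=9, 5--2=7, 5-5=0
Collecting distinct values (and noting 0 appears from a-a):
A - A = {-9, -7, -2, 0, 2, 7, 9}
|A - A| = 7

A - A = {-9, -7, -2, 0, 2, 7, 9}


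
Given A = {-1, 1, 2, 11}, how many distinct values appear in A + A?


A + A = {a + a' : a, a' ∈ A}; |A| = 4.
General bounds: 2|A| - 1 ≤ |A + A| ≤ |A|(|A|+1)/2, i.e. 7 ≤ |A + A| ≤ 10.
Lower bound 2|A|-1 is attained iff A is an arithmetic progression.
Enumerate sums a + a' for a ≤ a' (symmetric, so this suffices):
a = -1: -1+-1=-2, -1+1=0, -1+2=1, -1+11=10
a = 1: 1+1=2, 1+2=3, 1+11=12
a = 2: 2+2=4, 2+11=13
a = 11: 11+11=22
Distinct sums: {-2, 0, 1, 2, 3, 4, 10, 12, 13, 22}
|A + A| = 10

|A + A| = 10


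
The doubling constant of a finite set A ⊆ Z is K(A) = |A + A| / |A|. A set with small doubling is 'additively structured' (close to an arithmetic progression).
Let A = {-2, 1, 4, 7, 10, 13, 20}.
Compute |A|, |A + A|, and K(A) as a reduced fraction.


|A| = 7.
Compute A + A by enumerating all 49 pairs.
A + A = {-4, -1, 2, 5, 8, 11, 14, 17, 18, 20, 21, 23, 24, 26, 27, 30, 33, 40}, so |A + A| = 18.
K = |A + A| / |A| = 18/7 (already in lowest terms) ≈ 2.5714.
Reference: AP of size 7 gives K = 13/7 ≈ 1.8571; a fully generic set of size 7 gives K ≈ 4.0000.

|A| = 7, |A + A| = 18, K = 18/7.


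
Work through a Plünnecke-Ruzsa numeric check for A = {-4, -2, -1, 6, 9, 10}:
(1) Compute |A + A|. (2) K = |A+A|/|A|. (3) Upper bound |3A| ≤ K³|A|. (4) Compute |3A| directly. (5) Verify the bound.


|A| = 6.
Step 1: Compute A + A by enumerating all 36 pairs.
A + A = {-8, -6, -5, -4, -3, -2, 2, 4, 5, 6, 7, 8, 9, 12, 15, 16, 18, 19, 20}, so |A + A| = 19.
Step 2: Doubling constant K = |A + A|/|A| = 19/6 = 19/6 ≈ 3.1667.
Step 3: Plünnecke-Ruzsa gives |3A| ≤ K³·|A| = (3.1667)³ · 6 ≈ 190.5278.
Step 4: Compute 3A = A + A + A directly by enumerating all triples (a,b,c) ∈ A³; |3A| = 38.
Step 5: Check 38 ≤ 190.5278? Yes ✓.

K = 19/6, Plünnecke-Ruzsa bound K³|A| ≈ 190.5278, |3A| = 38, inequality holds.


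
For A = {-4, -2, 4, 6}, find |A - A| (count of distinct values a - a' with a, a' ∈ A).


A - A = {a - a' : a, a' ∈ A}; |A| = 4.
Bounds: 2|A|-1 ≤ |A - A| ≤ |A|² - |A| + 1, i.e. 7 ≤ |A - A| ≤ 13.
Note: 0 ∈ A - A always (from a - a). The set is symmetric: if d ∈ A - A then -d ∈ A - A.
Enumerate nonzero differences d = a - a' with a > a' (then include -d):
Positive differences: {2, 6, 8, 10}
Full difference set: {0} ∪ (positive diffs) ∪ (negative diffs).
|A - A| = 1 + 2·4 = 9 (matches direct enumeration: 9).

|A - A| = 9


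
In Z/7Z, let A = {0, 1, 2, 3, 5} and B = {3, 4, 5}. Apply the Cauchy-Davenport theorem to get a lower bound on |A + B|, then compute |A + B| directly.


Cauchy-Davenport: |A + B| ≥ min(p, |A| + |B| - 1) for A, B nonempty in Z/pZ.
|A| = 5, |B| = 3, p = 7.
CD lower bound = min(7, 5 + 3 - 1) = min(7, 7) = 7.
Compute A + B mod 7 directly:
a = 0: 0+3=3, 0+4=4, 0+5=5
a = 1: 1+3=4, 1+4=5, 1+5=6
a = 2: 2+3=5, 2+4=6, 2+5=0
a = 3: 3+3=6, 3+4=0, 3+5=1
a = 5: 5+3=1, 5+4=2, 5+5=3
A + B = {0, 1, 2, 3, 4, 5, 6}, so |A + B| = 7.
Verify: 7 ≥ 7? Yes ✓.

CD lower bound = 7, actual |A + B| = 7.


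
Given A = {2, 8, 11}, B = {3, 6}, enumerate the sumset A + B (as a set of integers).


A + B = {a + b : a ∈ A, b ∈ B}.
Enumerate all |A|·|B| = 3·2 = 6 pairs (a, b) and collect distinct sums.
a = 2: 2+3=5, 2+6=8
a = 8: 8+3=11, 8+6=14
a = 11: 11+3=14, 11+6=17
Collecting distinct sums: A + B = {5, 8, 11, 14, 17}
|A + B| = 5

A + B = {5, 8, 11, 14, 17}


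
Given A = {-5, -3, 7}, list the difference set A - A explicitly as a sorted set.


A - A = {a - a' : a, a' ∈ A}.
Compute a - a' for each ordered pair (a, a'):
a = -5: -5--5=0, -5--3=-2, -5-7=-12
a = -3: -3--5=2, -3--3=0, -3-7=-10
a = 7: 7--5=12, 7--3=10, 7-7=0
Collecting distinct values (and noting 0 appears from a-a):
A - A = {-12, -10, -2, 0, 2, 10, 12}
|A - A| = 7

A - A = {-12, -10, -2, 0, 2, 10, 12}


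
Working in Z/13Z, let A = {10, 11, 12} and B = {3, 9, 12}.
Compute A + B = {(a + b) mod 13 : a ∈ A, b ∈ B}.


Work in Z/13Z: reduce every sum a + b modulo 13.
Enumerate all 9 pairs:
a = 10: 10+3=0, 10+9=6, 10+12=9
a = 11: 11+3=1, 11+9=7, 11+12=10
a = 12: 12+3=2, 12+9=8, 12+12=11
Distinct residues collected: {0, 1, 2, 6, 7, 8, 9, 10, 11}
|A + B| = 9 (out of 13 total residues).

A + B = {0, 1, 2, 6, 7, 8, 9, 10, 11}


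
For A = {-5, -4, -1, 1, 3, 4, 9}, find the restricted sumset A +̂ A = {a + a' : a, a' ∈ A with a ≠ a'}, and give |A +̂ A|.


Restricted sumset: A +̂ A = {a + a' : a ∈ A, a' ∈ A, a ≠ a'}.
Equivalently, take A + A and drop any sum 2a that is achievable ONLY as a + a for a ∈ A (i.e. sums representable only with equal summands).
Enumerate pairs (a, a') with a < a' (symmetric, so each unordered pair gives one sum; this covers all a ≠ a'):
  -5 + -4 = -9
  -5 + -1 = -6
  -5 + 1 = -4
  -5 + 3 = -2
  -5 + 4 = -1
  -5 + 9 = 4
  -4 + -1 = -5
  -4 + 1 = -3
  -4 + 3 = -1
  -4 + 4 = 0
  -4 + 9 = 5
  -1 + 1 = 0
  -1 + 3 = 2
  -1 + 4 = 3
  -1 + 9 = 8
  1 + 3 = 4
  1 + 4 = 5
  1 + 9 = 10
  3 + 4 = 7
  3 + 9 = 12
  4 + 9 = 13
Collected distinct sums: {-9, -6, -5, -4, -3, -2, -1, 0, 2, 3, 4, 5, 7, 8, 10, 12, 13}
|A +̂ A| = 17
(Reference bound: |A +̂ A| ≥ 2|A| - 3 for |A| ≥ 2, with |A| = 7 giving ≥ 11.)

|A +̂ A| = 17


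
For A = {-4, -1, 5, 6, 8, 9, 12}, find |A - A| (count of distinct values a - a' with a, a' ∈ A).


A - A = {a - a' : a, a' ∈ A}; |A| = 7.
Bounds: 2|A|-1 ≤ |A - A| ≤ |A|² - |A| + 1, i.e. 13 ≤ |A - A| ≤ 43.
Note: 0 ∈ A - A always (from a - a). The set is symmetric: if d ∈ A - A then -d ∈ A - A.
Enumerate nonzero differences d = a - a' with a > a' (then include -d):
Positive differences: {1, 2, 3, 4, 6, 7, 9, 10, 12, 13, 16}
Full difference set: {0} ∪ (positive diffs) ∪ (negative diffs).
|A - A| = 1 + 2·11 = 23 (matches direct enumeration: 23).

|A - A| = 23


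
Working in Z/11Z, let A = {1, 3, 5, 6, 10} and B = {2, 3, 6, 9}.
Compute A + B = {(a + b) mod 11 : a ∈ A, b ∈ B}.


Work in Z/11Z: reduce every sum a + b modulo 11.
Enumerate all 20 pairs:
a = 1: 1+2=3, 1+3=4, 1+6=7, 1+9=10
a = 3: 3+2=5, 3+3=6, 3+6=9, 3+9=1
a = 5: 5+2=7, 5+3=8, 5+6=0, 5+9=3
a = 6: 6+2=8, 6+3=9, 6+6=1, 6+9=4
a = 10: 10+2=1, 10+3=2, 10+6=5, 10+9=8
Distinct residues collected: {0, 1, 2, 3, 4, 5, 6, 7, 8, 9, 10}
|A + B| = 11 (out of 11 total residues).

A + B = {0, 1, 2, 3, 4, 5, 6, 7, 8, 9, 10}


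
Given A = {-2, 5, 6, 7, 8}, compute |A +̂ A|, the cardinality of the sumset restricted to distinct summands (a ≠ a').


Restricted sumset: A +̂ A = {a + a' : a ∈ A, a' ∈ A, a ≠ a'}.
Equivalently, take A + A and drop any sum 2a that is achievable ONLY as a + a for a ∈ A (i.e. sums representable only with equal summands).
Enumerate pairs (a, a') with a < a' (symmetric, so each unordered pair gives one sum; this covers all a ≠ a'):
  -2 + 5 = 3
  -2 + 6 = 4
  -2 + 7 = 5
  -2 + 8 = 6
  5 + 6 = 11
  5 + 7 = 12
  5 + 8 = 13
  6 + 7 = 13
  6 + 8 = 14
  7 + 8 = 15
Collected distinct sums: {3, 4, 5, 6, 11, 12, 13, 14, 15}
|A +̂ A| = 9
(Reference bound: |A +̂ A| ≥ 2|A| - 3 for |A| ≥ 2, with |A| = 5 giving ≥ 7.)

|A +̂ A| = 9


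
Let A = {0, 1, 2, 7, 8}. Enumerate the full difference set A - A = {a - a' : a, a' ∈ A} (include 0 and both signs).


A - A = {a - a' : a, a' ∈ A}.
Compute a - a' for each ordered pair (a, a'):
a = 0: 0-0=0, 0-1=-1, 0-2=-2, 0-7=-7, 0-8=-8
a = 1: 1-0=1, 1-1=0, 1-2=-1, 1-7=-6, 1-8=-7
a = 2: 2-0=2, 2-1=1, 2-2=0, 2-7=-5, 2-8=-6
a = 7: 7-0=7, 7-1=6, 7-2=5, 7-7=0, 7-8=-1
a = 8: 8-0=8, 8-1=7, 8-2=6, 8-7=1, 8-8=0
Collecting distinct values (and noting 0 appears from a-a):
A - A = {-8, -7, -6, -5, -2, -1, 0, 1, 2, 5, 6, 7, 8}
|A - A| = 13

A - A = {-8, -7, -6, -5, -2, -1, 0, 1, 2, 5, 6, 7, 8}


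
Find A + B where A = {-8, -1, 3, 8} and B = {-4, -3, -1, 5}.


A + B = {a + b : a ∈ A, b ∈ B}.
Enumerate all |A|·|B| = 4·4 = 16 pairs (a, b) and collect distinct sums.
a = -8: -8+-4=-12, -8+-3=-11, -8+-1=-9, -8+5=-3
a = -1: -1+-4=-5, -1+-3=-4, -1+-1=-2, -1+5=4
a = 3: 3+-4=-1, 3+-3=0, 3+-1=2, 3+5=8
a = 8: 8+-4=4, 8+-3=5, 8+-1=7, 8+5=13
Collecting distinct sums: A + B = {-12, -11, -9, -5, -4, -3, -2, -1, 0, 2, 4, 5, 7, 8, 13}
|A + B| = 15

A + B = {-12, -11, -9, -5, -4, -3, -2, -1, 0, 2, 4, 5, 7, 8, 13}


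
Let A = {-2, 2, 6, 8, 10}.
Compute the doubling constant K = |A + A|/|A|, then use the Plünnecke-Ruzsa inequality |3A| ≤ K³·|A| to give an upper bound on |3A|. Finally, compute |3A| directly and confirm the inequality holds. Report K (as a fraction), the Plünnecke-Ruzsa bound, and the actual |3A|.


|A| = 5.
Step 1: Compute A + A by enumerating all 25 pairs.
A + A = {-4, 0, 4, 6, 8, 10, 12, 14, 16, 18, 20}, so |A + A| = 11.
Step 2: Doubling constant K = |A + A|/|A| = 11/5 = 11/5 ≈ 2.2000.
Step 3: Plünnecke-Ruzsa gives |3A| ≤ K³·|A| = (2.2000)³ · 5 ≈ 53.2400.
Step 4: Compute 3A = A + A + A directly by enumerating all triples (a,b,c) ∈ A³; |3A| = 17.
Step 5: Check 17 ≤ 53.2400? Yes ✓.

K = 11/5, Plünnecke-Ruzsa bound K³|A| ≈ 53.2400, |3A| = 17, inequality holds.


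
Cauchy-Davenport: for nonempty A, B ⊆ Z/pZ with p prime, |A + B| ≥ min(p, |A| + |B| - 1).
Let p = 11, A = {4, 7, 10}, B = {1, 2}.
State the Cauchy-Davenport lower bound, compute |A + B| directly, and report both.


Cauchy-Davenport: |A + B| ≥ min(p, |A| + |B| - 1) for A, B nonempty in Z/pZ.
|A| = 3, |B| = 2, p = 11.
CD lower bound = min(11, 3 + 2 - 1) = min(11, 4) = 4.
Compute A + B mod 11 directly:
a = 4: 4+1=5, 4+2=6
a = 7: 7+1=8, 7+2=9
a = 10: 10+1=0, 10+2=1
A + B = {0, 1, 5, 6, 8, 9}, so |A + B| = 6.
Verify: 6 ≥ 4? Yes ✓.

CD lower bound = 4, actual |A + B| = 6.


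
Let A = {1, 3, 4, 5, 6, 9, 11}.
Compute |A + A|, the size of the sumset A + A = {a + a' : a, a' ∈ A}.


A + A = {a + a' : a, a' ∈ A}; |A| = 7.
General bounds: 2|A| - 1 ≤ |A + A| ≤ |A|(|A|+1)/2, i.e. 13 ≤ |A + A| ≤ 28.
Lower bound 2|A|-1 is attained iff A is an arithmetic progression.
Enumerate sums a + a' for a ≤ a' (symmetric, so this suffices):
a = 1: 1+1=2, 1+3=4, 1+4=5, 1+5=6, 1+6=7, 1+9=10, 1+11=12
a = 3: 3+3=6, 3+4=7, 3+5=8, 3+6=9, 3+9=12, 3+11=14
a = 4: 4+4=8, 4+5=9, 4+6=10, 4+9=13, 4+11=15
a = 5: 5+5=10, 5+6=11, 5+9=14, 5+11=16
a = 6: 6+6=12, 6+9=15, 6+11=17
a = 9: 9+9=18, 9+11=20
a = 11: 11+11=22
Distinct sums: {2, 4, 5, 6, 7, 8, 9, 10, 11, 12, 13, 14, 15, 16, 17, 18, 20, 22}
|A + A| = 18

|A + A| = 18


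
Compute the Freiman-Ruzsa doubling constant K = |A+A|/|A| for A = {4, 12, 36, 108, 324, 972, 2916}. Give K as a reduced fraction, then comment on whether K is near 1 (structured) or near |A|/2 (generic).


|A| = 7.
Compute A + A by enumerating all 49 pairs.
A + A = {8, 16, 24, 40, 48, 72, 112, 120, 144, 216, 328, 336, 360, 432, 648, 976, 984, 1008, 1080, 1296, 1944, 2920, 2928, 2952, 3024, 3240, 3888, 5832}, so |A + A| = 28.
K = |A + A| / |A| = 28/7 = 4/1 ≈ 4.0000.
Reference: AP of size 7 gives K = 13/7 ≈ 1.8571; a fully generic set of size 7 gives K ≈ 4.0000.

|A| = 7, |A + A| = 28, K = 28/7 = 4/1.


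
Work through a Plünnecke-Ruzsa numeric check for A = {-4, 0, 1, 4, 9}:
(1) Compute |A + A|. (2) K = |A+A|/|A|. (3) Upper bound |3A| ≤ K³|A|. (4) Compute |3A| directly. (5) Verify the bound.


|A| = 5.
Step 1: Compute A + A by enumerating all 25 pairs.
A + A = {-8, -4, -3, 0, 1, 2, 4, 5, 8, 9, 10, 13, 18}, so |A + A| = 13.
Step 2: Doubling constant K = |A + A|/|A| = 13/5 = 13/5 ≈ 2.6000.
Step 3: Plünnecke-Ruzsa gives |3A| ≤ K³·|A| = (2.6000)³ · 5 ≈ 87.8800.
Step 4: Compute 3A = A + A + A directly by enumerating all triples (a,b,c) ∈ A³; |3A| = 25.
Step 5: Check 25 ≤ 87.8800? Yes ✓.

K = 13/5, Plünnecke-Ruzsa bound K³|A| ≈ 87.8800, |3A| = 25, inequality holds.


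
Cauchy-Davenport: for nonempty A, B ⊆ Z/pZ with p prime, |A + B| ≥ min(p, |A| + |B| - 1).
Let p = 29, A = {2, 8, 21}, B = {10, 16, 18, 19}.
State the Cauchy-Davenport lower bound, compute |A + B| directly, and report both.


Cauchy-Davenport: |A + B| ≥ min(p, |A| + |B| - 1) for A, B nonempty in Z/pZ.
|A| = 3, |B| = 4, p = 29.
CD lower bound = min(29, 3 + 4 - 1) = min(29, 6) = 6.
Compute A + B mod 29 directly:
a = 2: 2+10=12, 2+16=18, 2+18=20, 2+19=21
a = 8: 8+10=18, 8+16=24, 8+18=26, 8+19=27
a = 21: 21+10=2, 21+16=8, 21+18=10, 21+19=11
A + B = {2, 8, 10, 11, 12, 18, 20, 21, 24, 26, 27}, so |A + B| = 11.
Verify: 11 ≥ 6? Yes ✓.

CD lower bound = 6, actual |A + B| = 11.


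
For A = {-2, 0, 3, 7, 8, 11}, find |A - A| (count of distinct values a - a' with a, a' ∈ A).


A - A = {a - a' : a, a' ∈ A}; |A| = 6.
Bounds: 2|A|-1 ≤ |A - A| ≤ |A|² - |A| + 1, i.e. 11 ≤ |A - A| ≤ 31.
Note: 0 ∈ A - A always (from a - a). The set is symmetric: if d ∈ A - A then -d ∈ A - A.
Enumerate nonzero differences d = a - a' with a > a' (then include -d):
Positive differences: {1, 2, 3, 4, 5, 7, 8, 9, 10, 11, 13}
Full difference set: {0} ∪ (positive diffs) ∪ (negative diffs).
|A - A| = 1 + 2·11 = 23 (matches direct enumeration: 23).

|A - A| = 23


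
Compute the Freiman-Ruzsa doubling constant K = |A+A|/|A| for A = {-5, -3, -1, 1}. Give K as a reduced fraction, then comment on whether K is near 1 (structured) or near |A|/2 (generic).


|A| = 4.
Compute A + A by enumerating all 16 pairs.
A + A = {-10, -8, -6, -4, -2, 0, 2}, so |A + A| = 7.
K = |A + A| / |A| = 7/4 (already in lowest terms) ≈ 1.7500.
Reference: AP of size 4 gives K = 7/4 ≈ 1.7500; a fully generic set of size 4 gives K ≈ 2.5000.

|A| = 4, |A + A| = 7, K = 7/4.


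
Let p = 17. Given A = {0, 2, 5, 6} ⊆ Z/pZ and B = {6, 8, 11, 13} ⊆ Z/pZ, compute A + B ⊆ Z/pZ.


Work in Z/17Z: reduce every sum a + b modulo 17.
Enumerate all 16 pairs:
a = 0: 0+6=6, 0+8=8, 0+11=11, 0+13=13
a = 2: 2+6=8, 2+8=10, 2+11=13, 2+13=15
a = 5: 5+6=11, 5+8=13, 5+11=16, 5+13=1
a = 6: 6+6=12, 6+8=14, 6+11=0, 6+13=2
Distinct residues collected: {0, 1, 2, 6, 8, 10, 11, 12, 13, 14, 15, 16}
|A + B| = 12 (out of 17 total residues).

A + B = {0, 1, 2, 6, 8, 10, 11, 12, 13, 14, 15, 16}


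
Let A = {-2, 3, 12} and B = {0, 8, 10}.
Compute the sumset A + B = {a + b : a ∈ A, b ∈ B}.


A + B = {a + b : a ∈ A, b ∈ B}.
Enumerate all |A|·|B| = 3·3 = 9 pairs (a, b) and collect distinct sums.
a = -2: -2+0=-2, -2+8=6, -2+10=8
a = 3: 3+0=3, 3+8=11, 3+10=13
a = 12: 12+0=12, 12+8=20, 12+10=22
Collecting distinct sums: A + B = {-2, 3, 6, 8, 11, 12, 13, 20, 22}
|A + B| = 9

A + B = {-2, 3, 6, 8, 11, 12, 13, 20, 22}


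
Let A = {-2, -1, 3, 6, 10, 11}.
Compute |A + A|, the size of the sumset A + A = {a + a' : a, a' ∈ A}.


A + A = {a + a' : a, a' ∈ A}; |A| = 6.
General bounds: 2|A| - 1 ≤ |A + A| ≤ |A|(|A|+1)/2, i.e. 11 ≤ |A + A| ≤ 21.
Lower bound 2|A|-1 is attained iff A is an arithmetic progression.
Enumerate sums a + a' for a ≤ a' (symmetric, so this suffices):
a = -2: -2+-2=-4, -2+-1=-3, -2+3=1, -2+6=4, -2+10=8, -2+11=9
a = -1: -1+-1=-2, -1+3=2, -1+6=5, -1+10=9, -1+11=10
a = 3: 3+3=6, 3+6=9, 3+10=13, 3+11=14
a = 6: 6+6=12, 6+10=16, 6+11=17
a = 10: 10+10=20, 10+11=21
a = 11: 11+11=22
Distinct sums: {-4, -3, -2, 1, 2, 4, 5, 6, 8, 9, 10, 12, 13, 14, 16, 17, 20, 21, 22}
|A + A| = 19

|A + A| = 19


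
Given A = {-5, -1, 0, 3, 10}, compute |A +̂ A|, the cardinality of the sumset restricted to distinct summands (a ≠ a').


Restricted sumset: A +̂ A = {a + a' : a ∈ A, a' ∈ A, a ≠ a'}.
Equivalently, take A + A and drop any sum 2a that is achievable ONLY as a + a for a ∈ A (i.e. sums representable only with equal summands).
Enumerate pairs (a, a') with a < a' (symmetric, so each unordered pair gives one sum; this covers all a ≠ a'):
  -5 + -1 = -6
  -5 + 0 = -5
  -5 + 3 = -2
  -5 + 10 = 5
  -1 + 0 = -1
  -1 + 3 = 2
  -1 + 10 = 9
  0 + 3 = 3
  0 + 10 = 10
  3 + 10 = 13
Collected distinct sums: {-6, -5, -2, -1, 2, 3, 5, 9, 10, 13}
|A +̂ A| = 10
(Reference bound: |A +̂ A| ≥ 2|A| - 3 for |A| ≥ 2, with |A| = 5 giving ≥ 7.)

|A +̂ A| = 10


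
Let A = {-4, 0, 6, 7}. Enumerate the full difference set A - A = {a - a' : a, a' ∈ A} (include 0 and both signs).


A - A = {a - a' : a, a' ∈ A}.
Compute a - a' for each ordered pair (a, a'):
a = -4: -4--4=0, -4-0=-4, -4-6=-10, -4-7=-11
a = 0: 0--4=4, 0-0=0, 0-6=-6, 0-7=-7
a = 6: 6--4=10, 6-0=6, 6-6=0, 6-7=-1
a = 7: 7--4=11, 7-0=7, 7-6=1, 7-7=0
Collecting distinct values (and noting 0 appears from a-a):
A - A = {-11, -10, -7, -6, -4, -1, 0, 1, 4, 6, 7, 10, 11}
|A - A| = 13

A - A = {-11, -10, -7, -6, -4, -1, 0, 1, 4, 6, 7, 10, 11}


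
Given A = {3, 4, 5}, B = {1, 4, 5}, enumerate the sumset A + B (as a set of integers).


A + B = {a + b : a ∈ A, b ∈ B}.
Enumerate all |A|·|B| = 3·3 = 9 pairs (a, b) and collect distinct sums.
a = 3: 3+1=4, 3+4=7, 3+5=8
a = 4: 4+1=5, 4+4=8, 4+5=9
a = 5: 5+1=6, 5+4=9, 5+5=10
Collecting distinct sums: A + B = {4, 5, 6, 7, 8, 9, 10}
|A + B| = 7

A + B = {4, 5, 6, 7, 8, 9, 10}


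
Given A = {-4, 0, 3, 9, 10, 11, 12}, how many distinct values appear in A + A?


A + A = {a + a' : a, a' ∈ A}; |A| = 7.
General bounds: 2|A| - 1 ≤ |A + A| ≤ |A|(|A|+1)/2, i.e. 13 ≤ |A + A| ≤ 28.
Lower bound 2|A|-1 is attained iff A is an arithmetic progression.
Enumerate sums a + a' for a ≤ a' (symmetric, so this suffices):
a = -4: -4+-4=-8, -4+0=-4, -4+3=-1, -4+9=5, -4+10=6, -4+11=7, -4+12=8
a = 0: 0+0=0, 0+3=3, 0+9=9, 0+10=10, 0+11=11, 0+12=12
a = 3: 3+3=6, 3+9=12, 3+10=13, 3+11=14, 3+12=15
a = 9: 9+9=18, 9+10=19, 9+11=20, 9+12=21
a = 10: 10+10=20, 10+11=21, 10+12=22
a = 11: 11+11=22, 11+12=23
a = 12: 12+12=24
Distinct sums: {-8, -4, -1, 0, 3, 5, 6, 7, 8, 9, 10, 11, 12, 13, 14, 15, 18, 19, 20, 21, 22, 23, 24}
|A + A| = 23

|A + A| = 23


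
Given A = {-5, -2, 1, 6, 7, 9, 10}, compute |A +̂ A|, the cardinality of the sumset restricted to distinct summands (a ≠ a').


Restricted sumset: A +̂ A = {a + a' : a ∈ A, a' ∈ A, a ≠ a'}.
Equivalently, take A + A and drop any sum 2a that is achievable ONLY as a + a for a ∈ A (i.e. sums representable only with equal summands).
Enumerate pairs (a, a') with a < a' (symmetric, so each unordered pair gives one sum; this covers all a ≠ a'):
  -5 + -2 = -7
  -5 + 1 = -4
  -5 + 6 = 1
  -5 + 7 = 2
  -5 + 9 = 4
  -5 + 10 = 5
  -2 + 1 = -1
  -2 + 6 = 4
  -2 + 7 = 5
  -2 + 9 = 7
  -2 + 10 = 8
  1 + 6 = 7
  1 + 7 = 8
  1 + 9 = 10
  1 + 10 = 11
  6 + 7 = 13
  6 + 9 = 15
  6 + 10 = 16
  7 + 9 = 16
  7 + 10 = 17
  9 + 10 = 19
Collected distinct sums: {-7, -4, -1, 1, 2, 4, 5, 7, 8, 10, 11, 13, 15, 16, 17, 19}
|A +̂ A| = 16
(Reference bound: |A +̂ A| ≥ 2|A| - 3 for |A| ≥ 2, with |A| = 7 giving ≥ 11.)

|A +̂ A| = 16


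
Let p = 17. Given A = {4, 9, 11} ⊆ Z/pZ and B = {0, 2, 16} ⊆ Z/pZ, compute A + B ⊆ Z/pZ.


Work in Z/17Z: reduce every sum a + b modulo 17.
Enumerate all 9 pairs:
a = 4: 4+0=4, 4+2=6, 4+16=3
a = 9: 9+0=9, 9+2=11, 9+16=8
a = 11: 11+0=11, 11+2=13, 11+16=10
Distinct residues collected: {3, 4, 6, 8, 9, 10, 11, 13}
|A + B| = 8 (out of 17 total residues).

A + B = {3, 4, 6, 8, 9, 10, 11, 13}


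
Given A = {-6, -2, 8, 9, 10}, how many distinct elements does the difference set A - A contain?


A - A = {a - a' : a, a' ∈ A}; |A| = 5.
Bounds: 2|A|-1 ≤ |A - A| ≤ |A|² - |A| + 1, i.e. 9 ≤ |A - A| ≤ 21.
Note: 0 ∈ A - A always (from a - a). The set is symmetric: if d ∈ A - A then -d ∈ A - A.
Enumerate nonzero differences d = a - a' with a > a' (then include -d):
Positive differences: {1, 2, 4, 10, 11, 12, 14, 15, 16}
Full difference set: {0} ∪ (positive diffs) ∪ (negative diffs).
|A - A| = 1 + 2·9 = 19 (matches direct enumeration: 19).

|A - A| = 19


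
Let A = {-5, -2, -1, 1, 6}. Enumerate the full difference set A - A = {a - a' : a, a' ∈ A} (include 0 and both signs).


A - A = {a - a' : a, a' ∈ A}.
Compute a - a' for each ordered pair (a, a'):
a = -5: -5--5=0, -5--2=-3, -5--1=-4, -5-1=-6, -5-6=-11
a = -2: -2--5=3, -2--2=0, -2--1=-1, -2-1=-3, -2-6=-8
a = -1: -1--5=4, -1--2=1, -1--1=0, -1-1=-2, -1-6=-7
a = 1: 1--5=6, 1--2=3, 1--1=2, 1-1=0, 1-6=-5
a = 6: 6--5=11, 6--2=8, 6--1=7, 6-1=5, 6-6=0
Collecting distinct values (and noting 0 appears from a-a):
A - A = {-11, -8, -7, -6, -5, -4, -3, -2, -1, 0, 1, 2, 3, 4, 5, 6, 7, 8, 11}
|A - A| = 19

A - A = {-11, -8, -7, -6, -5, -4, -3, -2, -1, 0, 1, 2, 3, 4, 5, 6, 7, 8, 11}


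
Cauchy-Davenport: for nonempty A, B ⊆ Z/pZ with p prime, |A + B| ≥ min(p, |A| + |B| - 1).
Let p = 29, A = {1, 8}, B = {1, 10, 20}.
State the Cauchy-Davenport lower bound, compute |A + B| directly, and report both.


Cauchy-Davenport: |A + B| ≥ min(p, |A| + |B| - 1) for A, B nonempty in Z/pZ.
|A| = 2, |B| = 3, p = 29.
CD lower bound = min(29, 2 + 3 - 1) = min(29, 4) = 4.
Compute A + B mod 29 directly:
a = 1: 1+1=2, 1+10=11, 1+20=21
a = 8: 8+1=9, 8+10=18, 8+20=28
A + B = {2, 9, 11, 18, 21, 28}, so |A + B| = 6.
Verify: 6 ≥ 4? Yes ✓.

CD lower bound = 4, actual |A + B| = 6.


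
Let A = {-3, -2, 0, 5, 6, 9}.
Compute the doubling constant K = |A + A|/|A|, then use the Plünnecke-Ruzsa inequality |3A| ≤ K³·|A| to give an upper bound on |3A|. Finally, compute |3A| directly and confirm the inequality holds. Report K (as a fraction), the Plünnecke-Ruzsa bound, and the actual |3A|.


|A| = 6.
Step 1: Compute A + A by enumerating all 36 pairs.
A + A = {-6, -5, -4, -3, -2, 0, 2, 3, 4, 5, 6, 7, 9, 10, 11, 12, 14, 15, 18}, so |A + A| = 19.
Step 2: Doubling constant K = |A + A|/|A| = 19/6 = 19/6 ≈ 3.1667.
Step 3: Plünnecke-Ruzsa gives |3A| ≤ K³·|A| = (3.1667)³ · 6 ≈ 190.5278.
Step 4: Compute 3A = A + A + A directly by enumerating all triples (a,b,c) ∈ A³; |3A| = 34.
Step 5: Check 34 ≤ 190.5278? Yes ✓.

K = 19/6, Plünnecke-Ruzsa bound K³|A| ≈ 190.5278, |3A| = 34, inequality holds.


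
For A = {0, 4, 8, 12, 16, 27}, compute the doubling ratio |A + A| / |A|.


|A| = 6.
Compute A + A by enumerating all 36 pairs.
A + A = {0, 4, 8, 12, 16, 20, 24, 27, 28, 31, 32, 35, 39, 43, 54}, so |A + A| = 15.
K = |A + A| / |A| = 15/6 = 5/2 ≈ 2.5000.
Reference: AP of size 6 gives K = 11/6 ≈ 1.8333; a fully generic set of size 6 gives K ≈ 3.5000.

|A| = 6, |A + A| = 15, K = 15/6 = 5/2.


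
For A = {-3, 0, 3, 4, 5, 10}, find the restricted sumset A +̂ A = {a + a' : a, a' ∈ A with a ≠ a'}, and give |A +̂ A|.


Restricted sumset: A +̂ A = {a + a' : a ∈ A, a' ∈ A, a ≠ a'}.
Equivalently, take A + A and drop any sum 2a that is achievable ONLY as a + a for a ∈ A (i.e. sums representable only with equal summands).
Enumerate pairs (a, a') with a < a' (symmetric, so each unordered pair gives one sum; this covers all a ≠ a'):
  -3 + 0 = -3
  -3 + 3 = 0
  -3 + 4 = 1
  -3 + 5 = 2
  -3 + 10 = 7
  0 + 3 = 3
  0 + 4 = 4
  0 + 5 = 5
  0 + 10 = 10
  3 + 4 = 7
  3 + 5 = 8
  3 + 10 = 13
  4 + 5 = 9
  4 + 10 = 14
  5 + 10 = 15
Collected distinct sums: {-3, 0, 1, 2, 3, 4, 5, 7, 8, 9, 10, 13, 14, 15}
|A +̂ A| = 14
(Reference bound: |A +̂ A| ≥ 2|A| - 3 for |A| ≥ 2, with |A| = 6 giving ≥ 9.)

|A +̂ A| = 14


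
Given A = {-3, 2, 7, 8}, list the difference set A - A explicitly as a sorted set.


A - A = {a - a' : a, a' ∈ A}.
Compute a - a' for each ordered pair (a, a'):
a = -3: -3--3=0, -3-2=-5, -3-7=-10, -3-8=-11
a = 2: 2--3=5, 2-2=0, 2-7=-5, 2-8=-6
a = 7: 7--3=10, 7-2=5, 7-7=0, 7-8=-1
a = 8: 8--3=11, 8-2=6, 8-7=1, 8-8=0
Collecting distinct values (and noting 0 appears from a-a):
A - A = {-11, -10, -6, -5, -1, 0, 1, 5, 6, 10, 11}
|A - A| = 11

A - A = {-11, -10, -6, -5, -1, 0, 1, 5, 6, 10, 11}


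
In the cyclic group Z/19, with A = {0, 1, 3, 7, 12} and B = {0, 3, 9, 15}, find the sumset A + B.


Work in Z/19Z: reduce every sum a + b modulo 19.
Enumerate all 20 pairs:
a = 0: 0+0=0, 0+3=3, 0+9=9, 0+15=15
a = 1: 1+0=1, 1+3=4, 1+9=10, 1+15=16
a = 3: 3+0=3, 3+3=6, 3+9=12, 3+15=18
a = 7: 7+0=7, 7+3=10, 7+9=16, 7+15=3
a = 12: 12+0=12, 12+3=15, 12+9=2, 12+15=8
Distinct residues collected: {0, 1, 2, 3, 4, 6, 7, 8, 9, 10, 12, 15, 16, 18}
|A + B| = 14 (out of 19 total residues).

A + B = {0, 1, 2, 3, 4, 6, 7, 8, 9, 10, 12, 15, 16, 18}


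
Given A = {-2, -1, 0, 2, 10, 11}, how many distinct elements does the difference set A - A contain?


A - A = {a - a' : a, a' ∈ A}; |A| = 6.
Bounds: 2|A|-1 ≤ |A - A| ≤ |A|² - |A| + 1, i.e. 11 ≤ |A - A| ≤ 31.
Note: 0 ∈ A - A always (from a - a). The set is symmetric: if d ∈ A - A then -d ∈ A - A.
Enumerate nonzero differences d = a - a' with a > a' (then include -d):
Positive differences: {1, 2, 3, 4, 8, 9, 10, 11, 12, 13}
Full difference set: {0} ∪ (positive diffs) ∪ (negative diffs).
|A - A| = 1 + 2·10 = 21 (matches direct enumeration: 21).

|A - A| = 21


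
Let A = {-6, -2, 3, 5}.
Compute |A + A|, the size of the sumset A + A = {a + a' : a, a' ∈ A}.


A + A = {a + a' : a, a' ∈ A}; |A| = 4.
General bounds: 2|A| - 1 ≤ |A + A| ≤ |A|(|A|+1)/2, i.e. 7 ≤ |A + A| ≤ 10.
Lower bound 2|A|-1 is attained iff A is an arithmetic progression.
Enumerate sums a + a' for a ≤ a' (symmetric, so this suffices):
a = -6: -6+-6=-12, -6+-2=-8, -6+3=-3, -6+5=-1
a = -2: -2+-2=-4, -2+3=1, -2+5=3
a = 3: 3+3=6, 3+5=8
a = 5: 5+5=10
Distinct sums: {-12, -8, -4, -3, -1, 1, 3, 6, 8, 10}
|A + A| = 10

|A + A| = 10


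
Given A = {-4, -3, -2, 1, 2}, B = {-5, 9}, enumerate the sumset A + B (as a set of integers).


A + B = {a + b : a ∈ A, b ∈ B}.
Enumerate all |A|·|B| = 5·2 = 10 pairs (a, b) and collect distinct sums.
a = -4: -4+-5=-9, -4+9=5
a = -3: -3+-5=-8, -3+9=6
a = -2: -2+-5=-7, -2+9=7
a = 1: 1+-5=-4, 1+9=10
a = 2: 2+-5=-3, 2+9=11
Collecting distinct sums: A + B = {-9, -8, -7, -4, -3, 5, 6, 7, 10, 11}
|A + B| = 10

A + B = {-9, -8, -7, -4, -3, 5, 6, 7, 10, 11}


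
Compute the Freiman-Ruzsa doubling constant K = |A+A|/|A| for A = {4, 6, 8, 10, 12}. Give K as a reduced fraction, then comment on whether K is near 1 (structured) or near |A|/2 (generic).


|A| = 5.
Compute A + A by enumerating all 25 pairs.
A + A = {8, 10, 12, 14, 16, 18, 20, 22, 24}, so |A + A| = 9.
K = |A + A| / |A| = 9/5 (already in lowest terms) ≈ 1.8000.
Reference: AP of size 5 gives K = 9/5 ≈ 1.8000; a fully generic set of size 5 gives K ≈ 3.0000.

|A| = 5, |A + A| = 9, K = 9/5.


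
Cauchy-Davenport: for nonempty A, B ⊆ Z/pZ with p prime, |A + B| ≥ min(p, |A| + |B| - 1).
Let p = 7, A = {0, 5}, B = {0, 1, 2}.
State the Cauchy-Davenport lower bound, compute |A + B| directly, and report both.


Cauchy-Davenport: |A + B| ≥ min(p, |A| + |B| - 1) for A, B nonempty in Z/pZ.
|A| = 2, |B| = 3, p = 7.
CD lower bound = min(7, 2 + 3 - 1) = min(7, 4) = 4.
Compute A + B mod 7 directly:
a = 0: 0+0=0, 0+1=1, 0+2=2
a = 5: 5+0=5, 5+1=6, 5+2=0
A + B = {0, 1, 2, 5, 6}, so |A + B| = 5.
Verify: 5 ≥ 4? Yes ✓.

CD lower bound = 4, actual |A + B| = 5.


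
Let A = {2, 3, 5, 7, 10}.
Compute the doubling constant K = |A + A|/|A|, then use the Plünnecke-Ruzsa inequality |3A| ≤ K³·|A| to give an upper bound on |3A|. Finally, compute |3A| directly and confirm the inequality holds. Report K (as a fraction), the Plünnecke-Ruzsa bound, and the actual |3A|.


|A| = 5.
Step 1: Compute A + A by enumerating all 25 pairs.
A + A = {4, 5, 6, 7, 8, 9, 10, 12, 13, 14, 15, 17, 20}, so |A + A| = 13.
Step 2: Doubling constant K = |A + A|/|A| = 13/5 = 13/5 ≈ 2.6000.
Step 3: Plünnecke-Ruzsa gives |3A| ≤ K³·|A| = (2.6000)³ · 5 ≈ 87.8800.
Step 4: Compute 3A = A + A + A directly by enumerating all triples (a,b,c) ∈ A³; |3A| = 22.
Step 5: Check 22 ≤ 87.8800? Yes ✓.

K = 13/5, Plünnecke-Ruzsa bound K³|A| ≈ 87.8800, |3A| = 22, inequality holds.


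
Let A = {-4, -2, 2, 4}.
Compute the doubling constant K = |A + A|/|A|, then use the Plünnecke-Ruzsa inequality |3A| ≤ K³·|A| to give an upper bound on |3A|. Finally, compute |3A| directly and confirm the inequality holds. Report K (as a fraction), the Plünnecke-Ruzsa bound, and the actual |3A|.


|A| = 4.
Step 1: Compute A + A by enumerating all 16 pairs.
A + A = {-8, -6, -4, -2, 0, 2, 4, 6, 8}, so |A + A| = 9.
Step 2: Doubling constant K = |A + A|/|A| = 9/4 = 9/4 ≈ 2.2500.
Step 3: Plünnecke-Ruzsa gives |3A| ≤ K³·|A| = (2.2500)³ · 4 ≈ 45.5625.
Step 4: Compute 3A = A + A + A directly by enumerating all triples (a,b,c) ∈ A³; |3A| = 13.
Step 5: Check 13 ≤ 45.5625? Yes ✓.

K = 9/4, Plünnecke-Ruzsa bound K³|A| ≈ 45.5625, |3A| = 13, inequality holds.


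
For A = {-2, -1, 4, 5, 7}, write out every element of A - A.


A - A = {a - a' : a, a' ∈ A}.
Compute a - a' for each ordered pair (a, a'):
a = -2: -2--2=0, -2--1=-1, -2-4=-6, -2-5=-7, -2-7=-9
a = -1: -1--2=1, -1--1=0, -1-4=-5, -1-5=-6, -1-7=-8
a = 4: 4--2=6, 4--1=5, 4-4=0, 4-5=-1, 4-7=-3
a = 5: 5--2=7, 5--1=6, 5-4=1, 5-5=0, 5-7=-2
a = 7: 7--2=9, 7--1=8, 7-4=3, 7-5=2, 7-7=0
Collecting distinct values (and noting 0 appears from a-a):
A - A = {-9, -8, -7, -6, -5, -3, -2, -1, 0, 1, 2, 3, 5, 6, 7, 8, 9}
|A - A| = 17

A - A = {-9, -8, -7, -6, -5, -3, -2, -1, 0, 1, 2, 3, 5, 6, 7, 8, 9}


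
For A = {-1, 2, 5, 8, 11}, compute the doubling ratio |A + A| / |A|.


|A| = 5.
Compute A + A by enumerating all 25 pairs.
A + A = {-2, 1, 4, 7, 10, 13, 16, 19, 22}, so |A + A| = 9.
K = |A + A| / |A| = 9/5 (already in lowest terms) ≈ 1.8000.
Reference: AP of size 5 gives K = 9/5 ≈ 1.8000; a fully generic set of size 5 gives K ≈ 3.0000.

|A| = 5, |A + A| = 9, K = 9/5.


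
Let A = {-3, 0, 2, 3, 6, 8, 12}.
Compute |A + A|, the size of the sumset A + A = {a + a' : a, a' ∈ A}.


A + A = {a + a' : a, a' ∈ A}; |A| = 7.
General bounds: 2|A| - 1 ≤ |A + A| ≤ |A|(|A|+1)/2, i.e. 13 ≤ |A + A| ≤ 28.
Lower bound 2|A|-1 is attained iff A is an arithmetic progression.
Enumerate sums a + a' for a ≤ a' (symmetric, so this suffices):
a = -3: -3+-3=-6, -3+0=-3, -3+2=-1, -3+3=0, -3+6=3, -3+8=5, -3+12=9
a = 0: 0+0=0, 0+2=2, 0+3=3, 0+6=6, 0+8=8, 0+12=12
a = 2: 2+2=4, 2+3=5, 2+6=8, 2+8=10, 2+12=14
a = 3: 3+3=6, 3+6=9, 3+8=11, 3+12=15
a = 6: 6+6=12, 6+8=14, 6+12=18
a = 8: 8+8=16, 8+12=20
a = 12: 12+12=24
Distinct sums: {-6, -3, -1, 0, 2, 3, 4, 5, 6, 8, 9, 10, 11, 12, 14, 15, 16, 18, 20, 24}
|A + A| = 20

|A + A| = 20
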